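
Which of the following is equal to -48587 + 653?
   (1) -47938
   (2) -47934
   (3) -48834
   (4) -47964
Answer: 2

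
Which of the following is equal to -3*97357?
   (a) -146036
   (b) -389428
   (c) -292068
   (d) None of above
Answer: d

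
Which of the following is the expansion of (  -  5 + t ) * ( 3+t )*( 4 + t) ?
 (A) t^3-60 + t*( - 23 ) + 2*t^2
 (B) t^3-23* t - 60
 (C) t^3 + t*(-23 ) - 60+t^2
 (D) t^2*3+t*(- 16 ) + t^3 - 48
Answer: A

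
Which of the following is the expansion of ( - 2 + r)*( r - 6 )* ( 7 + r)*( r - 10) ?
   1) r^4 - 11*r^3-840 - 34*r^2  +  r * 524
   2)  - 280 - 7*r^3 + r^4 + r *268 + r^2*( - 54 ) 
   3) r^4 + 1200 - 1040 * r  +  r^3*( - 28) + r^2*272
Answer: 1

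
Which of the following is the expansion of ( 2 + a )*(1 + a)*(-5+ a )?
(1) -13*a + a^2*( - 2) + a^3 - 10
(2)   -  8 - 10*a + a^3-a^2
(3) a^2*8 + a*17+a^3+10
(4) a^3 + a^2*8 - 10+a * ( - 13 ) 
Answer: 1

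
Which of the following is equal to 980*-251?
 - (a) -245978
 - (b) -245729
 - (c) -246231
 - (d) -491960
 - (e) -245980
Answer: e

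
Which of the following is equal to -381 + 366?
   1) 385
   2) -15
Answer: 2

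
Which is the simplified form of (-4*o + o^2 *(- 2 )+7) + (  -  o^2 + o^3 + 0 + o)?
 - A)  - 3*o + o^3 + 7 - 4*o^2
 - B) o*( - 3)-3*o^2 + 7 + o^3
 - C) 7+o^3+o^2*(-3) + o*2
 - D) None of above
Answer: B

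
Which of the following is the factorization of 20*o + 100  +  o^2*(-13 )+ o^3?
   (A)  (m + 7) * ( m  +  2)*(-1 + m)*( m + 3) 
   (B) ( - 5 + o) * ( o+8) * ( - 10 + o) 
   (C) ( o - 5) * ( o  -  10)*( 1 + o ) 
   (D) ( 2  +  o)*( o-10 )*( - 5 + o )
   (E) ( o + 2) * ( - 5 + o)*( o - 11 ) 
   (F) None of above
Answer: D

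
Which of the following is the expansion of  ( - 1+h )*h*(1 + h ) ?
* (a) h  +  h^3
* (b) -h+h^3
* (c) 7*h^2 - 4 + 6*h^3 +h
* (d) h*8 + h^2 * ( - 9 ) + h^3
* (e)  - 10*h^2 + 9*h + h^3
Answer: b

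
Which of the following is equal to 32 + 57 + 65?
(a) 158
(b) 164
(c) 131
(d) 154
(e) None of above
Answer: d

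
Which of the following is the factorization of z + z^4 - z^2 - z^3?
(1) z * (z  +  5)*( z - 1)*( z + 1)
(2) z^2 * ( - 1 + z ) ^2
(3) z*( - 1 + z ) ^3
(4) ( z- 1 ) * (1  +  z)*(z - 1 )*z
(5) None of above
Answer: 4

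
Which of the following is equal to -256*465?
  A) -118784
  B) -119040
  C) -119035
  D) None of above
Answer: B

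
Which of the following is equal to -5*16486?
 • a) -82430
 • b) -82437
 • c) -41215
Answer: a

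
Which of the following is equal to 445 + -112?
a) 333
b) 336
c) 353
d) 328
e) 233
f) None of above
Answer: a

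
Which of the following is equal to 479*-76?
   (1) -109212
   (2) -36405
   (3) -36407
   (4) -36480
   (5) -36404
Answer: 5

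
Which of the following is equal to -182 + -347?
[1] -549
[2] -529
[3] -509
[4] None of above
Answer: 2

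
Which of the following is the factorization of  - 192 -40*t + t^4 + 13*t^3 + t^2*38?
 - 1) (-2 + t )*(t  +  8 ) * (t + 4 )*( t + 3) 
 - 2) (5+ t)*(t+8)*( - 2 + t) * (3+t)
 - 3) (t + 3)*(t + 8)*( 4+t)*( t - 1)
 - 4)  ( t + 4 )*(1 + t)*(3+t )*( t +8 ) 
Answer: 1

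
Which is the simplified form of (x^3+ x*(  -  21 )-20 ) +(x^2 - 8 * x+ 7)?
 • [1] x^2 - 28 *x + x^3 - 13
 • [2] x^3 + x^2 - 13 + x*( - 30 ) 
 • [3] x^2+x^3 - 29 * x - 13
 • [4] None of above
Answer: 3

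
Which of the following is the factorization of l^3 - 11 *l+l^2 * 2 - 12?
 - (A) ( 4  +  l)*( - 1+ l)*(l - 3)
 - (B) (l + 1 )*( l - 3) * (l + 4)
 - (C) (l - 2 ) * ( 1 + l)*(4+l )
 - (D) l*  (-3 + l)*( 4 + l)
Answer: B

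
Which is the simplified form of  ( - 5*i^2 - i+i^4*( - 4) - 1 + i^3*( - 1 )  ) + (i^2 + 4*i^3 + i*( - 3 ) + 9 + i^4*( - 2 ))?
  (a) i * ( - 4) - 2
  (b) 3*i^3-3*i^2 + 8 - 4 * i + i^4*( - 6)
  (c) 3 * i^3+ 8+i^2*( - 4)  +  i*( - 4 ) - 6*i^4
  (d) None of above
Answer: c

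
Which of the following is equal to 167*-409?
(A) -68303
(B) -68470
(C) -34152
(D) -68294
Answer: A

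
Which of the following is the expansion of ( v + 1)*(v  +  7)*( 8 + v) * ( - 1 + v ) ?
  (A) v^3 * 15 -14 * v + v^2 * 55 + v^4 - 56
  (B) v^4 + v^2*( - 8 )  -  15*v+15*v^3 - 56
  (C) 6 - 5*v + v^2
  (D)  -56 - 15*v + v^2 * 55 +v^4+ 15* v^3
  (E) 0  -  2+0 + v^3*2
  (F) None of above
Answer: D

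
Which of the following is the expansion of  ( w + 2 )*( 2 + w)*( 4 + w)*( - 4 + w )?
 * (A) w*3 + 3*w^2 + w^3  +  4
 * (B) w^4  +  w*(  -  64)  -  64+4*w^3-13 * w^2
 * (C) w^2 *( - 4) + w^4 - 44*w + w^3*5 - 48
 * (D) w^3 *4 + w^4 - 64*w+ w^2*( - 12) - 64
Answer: D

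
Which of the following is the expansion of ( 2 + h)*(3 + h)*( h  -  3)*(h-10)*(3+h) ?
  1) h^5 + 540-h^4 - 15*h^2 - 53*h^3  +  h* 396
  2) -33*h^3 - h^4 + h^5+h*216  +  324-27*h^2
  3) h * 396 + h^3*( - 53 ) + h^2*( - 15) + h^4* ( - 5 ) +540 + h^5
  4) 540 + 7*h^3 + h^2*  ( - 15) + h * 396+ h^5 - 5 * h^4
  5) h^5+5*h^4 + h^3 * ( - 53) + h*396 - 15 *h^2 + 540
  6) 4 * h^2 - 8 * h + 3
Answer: 3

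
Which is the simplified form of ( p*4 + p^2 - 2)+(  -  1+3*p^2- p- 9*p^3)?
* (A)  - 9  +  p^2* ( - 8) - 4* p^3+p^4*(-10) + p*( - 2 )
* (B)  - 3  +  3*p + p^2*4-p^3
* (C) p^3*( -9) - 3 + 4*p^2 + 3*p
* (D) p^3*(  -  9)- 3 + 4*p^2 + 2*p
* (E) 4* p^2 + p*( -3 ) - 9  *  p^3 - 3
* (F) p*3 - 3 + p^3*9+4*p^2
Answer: C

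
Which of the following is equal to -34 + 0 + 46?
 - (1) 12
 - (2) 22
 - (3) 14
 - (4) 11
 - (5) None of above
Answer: 1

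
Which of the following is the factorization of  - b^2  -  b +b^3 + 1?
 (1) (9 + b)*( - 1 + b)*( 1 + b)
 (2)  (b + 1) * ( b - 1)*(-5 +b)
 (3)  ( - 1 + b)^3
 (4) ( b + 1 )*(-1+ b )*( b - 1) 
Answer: 4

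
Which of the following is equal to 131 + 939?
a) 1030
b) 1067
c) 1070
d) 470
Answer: c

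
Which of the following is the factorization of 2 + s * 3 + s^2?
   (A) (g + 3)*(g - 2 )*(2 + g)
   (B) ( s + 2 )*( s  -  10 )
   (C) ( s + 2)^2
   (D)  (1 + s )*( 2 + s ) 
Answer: D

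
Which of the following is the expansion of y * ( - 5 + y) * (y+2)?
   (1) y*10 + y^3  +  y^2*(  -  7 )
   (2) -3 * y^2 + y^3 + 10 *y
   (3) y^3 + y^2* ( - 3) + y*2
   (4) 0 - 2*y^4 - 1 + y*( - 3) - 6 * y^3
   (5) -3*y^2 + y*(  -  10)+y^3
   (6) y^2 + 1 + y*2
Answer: 5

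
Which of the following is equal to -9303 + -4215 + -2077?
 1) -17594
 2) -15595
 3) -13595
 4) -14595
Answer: 2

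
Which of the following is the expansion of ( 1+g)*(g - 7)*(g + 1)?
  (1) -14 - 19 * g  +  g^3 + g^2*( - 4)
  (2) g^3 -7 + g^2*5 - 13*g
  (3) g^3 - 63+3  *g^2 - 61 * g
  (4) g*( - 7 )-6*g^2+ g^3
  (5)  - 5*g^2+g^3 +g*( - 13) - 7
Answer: 5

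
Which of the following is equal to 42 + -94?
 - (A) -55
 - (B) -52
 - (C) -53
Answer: B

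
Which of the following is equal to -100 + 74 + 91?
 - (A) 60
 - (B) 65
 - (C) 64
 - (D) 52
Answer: B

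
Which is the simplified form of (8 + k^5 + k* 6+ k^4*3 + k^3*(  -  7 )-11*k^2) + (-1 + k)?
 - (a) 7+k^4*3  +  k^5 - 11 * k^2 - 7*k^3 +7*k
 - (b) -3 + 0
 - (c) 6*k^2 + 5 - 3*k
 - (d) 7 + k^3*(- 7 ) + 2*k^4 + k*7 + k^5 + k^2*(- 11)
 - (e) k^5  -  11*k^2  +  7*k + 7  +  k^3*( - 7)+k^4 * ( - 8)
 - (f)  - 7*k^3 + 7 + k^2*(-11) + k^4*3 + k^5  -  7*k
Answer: a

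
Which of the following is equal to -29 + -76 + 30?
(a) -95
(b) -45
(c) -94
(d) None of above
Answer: d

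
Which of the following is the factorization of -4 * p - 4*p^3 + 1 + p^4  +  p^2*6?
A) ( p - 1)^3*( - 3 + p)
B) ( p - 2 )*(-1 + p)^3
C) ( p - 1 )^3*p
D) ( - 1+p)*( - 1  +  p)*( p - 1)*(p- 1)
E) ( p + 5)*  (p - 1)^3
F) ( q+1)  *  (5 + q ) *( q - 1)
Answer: D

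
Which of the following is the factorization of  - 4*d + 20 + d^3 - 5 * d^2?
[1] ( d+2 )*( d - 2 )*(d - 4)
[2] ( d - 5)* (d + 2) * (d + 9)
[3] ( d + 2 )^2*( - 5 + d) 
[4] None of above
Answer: 4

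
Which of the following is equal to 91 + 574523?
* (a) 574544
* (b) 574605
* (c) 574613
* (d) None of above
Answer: d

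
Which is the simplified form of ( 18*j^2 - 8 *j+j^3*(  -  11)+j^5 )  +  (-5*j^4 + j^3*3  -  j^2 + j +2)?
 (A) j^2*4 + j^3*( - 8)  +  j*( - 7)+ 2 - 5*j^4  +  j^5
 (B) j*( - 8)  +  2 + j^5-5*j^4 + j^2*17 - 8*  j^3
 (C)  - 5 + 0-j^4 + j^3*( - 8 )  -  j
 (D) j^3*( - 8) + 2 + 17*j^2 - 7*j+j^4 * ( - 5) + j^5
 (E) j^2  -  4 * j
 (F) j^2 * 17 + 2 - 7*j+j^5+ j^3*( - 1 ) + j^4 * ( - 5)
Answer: D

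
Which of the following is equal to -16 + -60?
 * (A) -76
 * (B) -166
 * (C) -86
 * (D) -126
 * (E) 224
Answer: A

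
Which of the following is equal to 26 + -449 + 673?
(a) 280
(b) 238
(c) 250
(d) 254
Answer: c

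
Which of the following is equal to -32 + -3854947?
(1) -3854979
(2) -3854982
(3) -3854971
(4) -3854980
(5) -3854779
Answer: 1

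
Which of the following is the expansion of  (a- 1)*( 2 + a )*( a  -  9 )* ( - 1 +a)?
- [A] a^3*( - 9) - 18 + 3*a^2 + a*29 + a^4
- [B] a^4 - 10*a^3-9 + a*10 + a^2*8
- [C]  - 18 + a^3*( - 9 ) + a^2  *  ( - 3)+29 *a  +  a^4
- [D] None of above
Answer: C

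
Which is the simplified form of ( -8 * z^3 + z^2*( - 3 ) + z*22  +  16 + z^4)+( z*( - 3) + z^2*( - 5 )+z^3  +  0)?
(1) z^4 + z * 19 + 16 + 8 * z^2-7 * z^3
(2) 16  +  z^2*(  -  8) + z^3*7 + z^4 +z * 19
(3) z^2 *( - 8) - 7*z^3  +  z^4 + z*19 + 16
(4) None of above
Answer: 3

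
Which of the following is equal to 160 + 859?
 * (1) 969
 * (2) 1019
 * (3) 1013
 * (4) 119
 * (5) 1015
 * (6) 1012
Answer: 2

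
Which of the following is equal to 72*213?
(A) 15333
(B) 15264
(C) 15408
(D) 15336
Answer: D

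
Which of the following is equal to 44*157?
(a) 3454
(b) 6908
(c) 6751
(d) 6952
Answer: b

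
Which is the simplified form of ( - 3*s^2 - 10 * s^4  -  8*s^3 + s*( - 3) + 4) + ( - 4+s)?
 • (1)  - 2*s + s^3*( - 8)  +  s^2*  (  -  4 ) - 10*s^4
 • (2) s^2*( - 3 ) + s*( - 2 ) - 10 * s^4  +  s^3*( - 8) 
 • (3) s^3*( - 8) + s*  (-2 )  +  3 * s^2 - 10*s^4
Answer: 2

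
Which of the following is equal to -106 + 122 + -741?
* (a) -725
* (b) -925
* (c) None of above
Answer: a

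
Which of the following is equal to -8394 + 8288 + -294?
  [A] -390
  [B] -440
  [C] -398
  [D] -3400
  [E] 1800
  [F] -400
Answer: F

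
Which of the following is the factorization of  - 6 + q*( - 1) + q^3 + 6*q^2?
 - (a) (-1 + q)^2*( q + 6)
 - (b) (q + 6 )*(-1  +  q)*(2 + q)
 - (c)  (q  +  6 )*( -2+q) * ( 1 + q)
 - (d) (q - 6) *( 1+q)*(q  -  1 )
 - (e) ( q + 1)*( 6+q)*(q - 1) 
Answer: e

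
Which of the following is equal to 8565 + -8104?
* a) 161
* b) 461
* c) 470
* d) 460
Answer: b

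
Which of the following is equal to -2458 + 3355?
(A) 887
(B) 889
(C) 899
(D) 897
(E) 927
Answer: D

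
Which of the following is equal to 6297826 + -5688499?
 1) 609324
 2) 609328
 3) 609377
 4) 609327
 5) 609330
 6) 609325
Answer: 4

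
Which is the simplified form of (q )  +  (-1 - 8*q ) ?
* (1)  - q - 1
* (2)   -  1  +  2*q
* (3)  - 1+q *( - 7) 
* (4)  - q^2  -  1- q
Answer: 3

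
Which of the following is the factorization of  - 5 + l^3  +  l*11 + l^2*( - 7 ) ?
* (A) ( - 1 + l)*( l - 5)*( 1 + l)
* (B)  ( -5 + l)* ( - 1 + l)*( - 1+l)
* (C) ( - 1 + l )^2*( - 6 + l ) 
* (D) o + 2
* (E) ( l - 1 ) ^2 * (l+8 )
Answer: B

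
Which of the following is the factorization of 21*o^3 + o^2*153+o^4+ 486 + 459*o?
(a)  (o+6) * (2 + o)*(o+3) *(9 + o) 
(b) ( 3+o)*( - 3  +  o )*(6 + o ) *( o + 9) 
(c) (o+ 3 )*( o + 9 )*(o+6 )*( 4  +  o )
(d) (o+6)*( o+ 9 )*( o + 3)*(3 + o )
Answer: d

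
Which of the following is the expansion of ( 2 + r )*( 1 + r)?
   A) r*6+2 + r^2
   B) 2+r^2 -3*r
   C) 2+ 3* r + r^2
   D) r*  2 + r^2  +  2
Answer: C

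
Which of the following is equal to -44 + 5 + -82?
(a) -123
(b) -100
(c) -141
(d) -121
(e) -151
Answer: d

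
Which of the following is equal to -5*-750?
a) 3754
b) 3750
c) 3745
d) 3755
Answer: b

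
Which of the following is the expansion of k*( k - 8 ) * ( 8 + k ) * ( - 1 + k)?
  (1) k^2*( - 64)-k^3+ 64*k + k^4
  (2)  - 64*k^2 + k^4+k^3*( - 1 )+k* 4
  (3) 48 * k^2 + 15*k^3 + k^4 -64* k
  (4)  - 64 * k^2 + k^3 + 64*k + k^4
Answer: 1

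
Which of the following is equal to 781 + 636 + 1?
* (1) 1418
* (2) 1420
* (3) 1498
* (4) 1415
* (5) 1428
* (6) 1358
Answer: 1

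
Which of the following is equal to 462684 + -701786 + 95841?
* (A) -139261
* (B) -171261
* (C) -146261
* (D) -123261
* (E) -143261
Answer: E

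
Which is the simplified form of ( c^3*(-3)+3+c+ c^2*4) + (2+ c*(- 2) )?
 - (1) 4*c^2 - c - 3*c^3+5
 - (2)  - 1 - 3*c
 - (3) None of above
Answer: 1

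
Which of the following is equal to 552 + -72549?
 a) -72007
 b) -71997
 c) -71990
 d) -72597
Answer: b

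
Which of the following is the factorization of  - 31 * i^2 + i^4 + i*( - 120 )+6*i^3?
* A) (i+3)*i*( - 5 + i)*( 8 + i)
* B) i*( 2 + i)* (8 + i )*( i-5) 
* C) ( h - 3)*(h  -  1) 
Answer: A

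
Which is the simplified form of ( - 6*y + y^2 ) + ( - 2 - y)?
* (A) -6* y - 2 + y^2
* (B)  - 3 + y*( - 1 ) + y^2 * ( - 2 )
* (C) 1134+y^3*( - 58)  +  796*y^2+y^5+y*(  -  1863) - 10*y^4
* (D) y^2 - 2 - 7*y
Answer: D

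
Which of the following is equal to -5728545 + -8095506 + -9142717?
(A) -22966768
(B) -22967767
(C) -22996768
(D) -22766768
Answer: A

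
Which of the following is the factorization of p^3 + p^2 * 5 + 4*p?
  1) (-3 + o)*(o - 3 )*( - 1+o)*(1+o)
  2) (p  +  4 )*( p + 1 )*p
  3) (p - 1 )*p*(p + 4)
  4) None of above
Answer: 2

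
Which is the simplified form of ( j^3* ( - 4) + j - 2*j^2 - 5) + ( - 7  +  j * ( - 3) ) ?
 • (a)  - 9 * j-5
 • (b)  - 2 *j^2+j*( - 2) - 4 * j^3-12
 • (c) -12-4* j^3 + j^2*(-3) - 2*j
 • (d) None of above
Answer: b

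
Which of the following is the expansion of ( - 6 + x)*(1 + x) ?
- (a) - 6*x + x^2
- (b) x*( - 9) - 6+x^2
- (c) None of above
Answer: c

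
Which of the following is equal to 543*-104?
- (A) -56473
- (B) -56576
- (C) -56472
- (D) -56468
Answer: C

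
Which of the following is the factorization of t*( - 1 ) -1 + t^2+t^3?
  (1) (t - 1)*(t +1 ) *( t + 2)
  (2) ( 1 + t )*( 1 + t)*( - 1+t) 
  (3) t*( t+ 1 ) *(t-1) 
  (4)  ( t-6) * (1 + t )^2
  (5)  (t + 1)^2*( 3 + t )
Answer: 2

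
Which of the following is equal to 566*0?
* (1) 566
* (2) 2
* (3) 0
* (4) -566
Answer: 3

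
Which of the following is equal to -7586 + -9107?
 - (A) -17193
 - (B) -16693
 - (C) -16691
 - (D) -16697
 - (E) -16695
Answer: B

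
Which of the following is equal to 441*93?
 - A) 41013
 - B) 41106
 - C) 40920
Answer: A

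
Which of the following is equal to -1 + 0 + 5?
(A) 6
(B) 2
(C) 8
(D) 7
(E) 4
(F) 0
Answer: E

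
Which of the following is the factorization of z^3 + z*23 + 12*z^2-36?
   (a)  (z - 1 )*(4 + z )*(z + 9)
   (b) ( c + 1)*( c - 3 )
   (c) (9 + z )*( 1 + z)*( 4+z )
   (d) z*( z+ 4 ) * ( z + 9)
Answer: a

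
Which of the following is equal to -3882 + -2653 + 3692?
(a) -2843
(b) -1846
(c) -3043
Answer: a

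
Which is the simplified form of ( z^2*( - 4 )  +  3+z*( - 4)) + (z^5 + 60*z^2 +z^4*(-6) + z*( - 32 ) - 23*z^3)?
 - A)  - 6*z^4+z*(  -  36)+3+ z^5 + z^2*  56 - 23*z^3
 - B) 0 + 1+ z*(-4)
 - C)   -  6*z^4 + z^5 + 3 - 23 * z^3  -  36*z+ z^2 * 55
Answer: A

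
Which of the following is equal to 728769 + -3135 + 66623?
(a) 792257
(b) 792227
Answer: a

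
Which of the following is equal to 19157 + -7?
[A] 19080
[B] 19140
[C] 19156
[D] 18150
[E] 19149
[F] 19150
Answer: F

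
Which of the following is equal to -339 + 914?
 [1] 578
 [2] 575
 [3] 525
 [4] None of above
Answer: 2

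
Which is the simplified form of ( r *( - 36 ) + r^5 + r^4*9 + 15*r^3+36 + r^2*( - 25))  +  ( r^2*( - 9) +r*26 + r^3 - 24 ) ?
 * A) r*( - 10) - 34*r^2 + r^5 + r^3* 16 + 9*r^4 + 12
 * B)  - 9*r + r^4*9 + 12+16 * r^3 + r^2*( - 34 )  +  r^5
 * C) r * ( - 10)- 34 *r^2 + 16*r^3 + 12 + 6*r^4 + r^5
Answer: A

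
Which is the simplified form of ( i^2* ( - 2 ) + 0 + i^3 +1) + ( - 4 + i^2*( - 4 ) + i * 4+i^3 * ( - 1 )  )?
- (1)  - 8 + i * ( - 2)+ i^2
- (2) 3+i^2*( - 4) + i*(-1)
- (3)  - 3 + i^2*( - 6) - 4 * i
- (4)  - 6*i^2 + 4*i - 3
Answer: 4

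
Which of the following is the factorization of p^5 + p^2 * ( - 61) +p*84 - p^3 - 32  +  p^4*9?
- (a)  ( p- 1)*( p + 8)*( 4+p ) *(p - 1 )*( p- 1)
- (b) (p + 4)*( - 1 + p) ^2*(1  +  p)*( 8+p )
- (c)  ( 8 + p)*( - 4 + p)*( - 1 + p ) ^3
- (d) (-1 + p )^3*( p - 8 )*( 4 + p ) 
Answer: a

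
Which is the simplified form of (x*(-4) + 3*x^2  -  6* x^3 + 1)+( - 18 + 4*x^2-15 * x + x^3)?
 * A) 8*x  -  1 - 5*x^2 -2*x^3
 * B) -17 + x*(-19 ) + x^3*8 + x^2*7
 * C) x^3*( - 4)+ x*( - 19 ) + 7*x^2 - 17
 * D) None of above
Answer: D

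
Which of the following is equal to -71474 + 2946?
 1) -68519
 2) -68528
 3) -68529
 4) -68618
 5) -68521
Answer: 2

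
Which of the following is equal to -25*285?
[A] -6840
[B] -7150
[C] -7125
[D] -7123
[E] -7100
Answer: C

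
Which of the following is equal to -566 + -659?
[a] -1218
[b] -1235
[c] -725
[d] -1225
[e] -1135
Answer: d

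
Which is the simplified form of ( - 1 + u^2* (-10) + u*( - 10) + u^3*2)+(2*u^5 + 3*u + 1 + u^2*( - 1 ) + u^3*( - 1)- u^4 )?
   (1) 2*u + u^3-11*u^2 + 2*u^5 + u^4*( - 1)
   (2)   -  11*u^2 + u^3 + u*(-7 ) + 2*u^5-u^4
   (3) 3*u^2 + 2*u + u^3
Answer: 2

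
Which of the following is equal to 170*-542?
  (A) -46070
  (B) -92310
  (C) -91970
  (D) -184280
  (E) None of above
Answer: E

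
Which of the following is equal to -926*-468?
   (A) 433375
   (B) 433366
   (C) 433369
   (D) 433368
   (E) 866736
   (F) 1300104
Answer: D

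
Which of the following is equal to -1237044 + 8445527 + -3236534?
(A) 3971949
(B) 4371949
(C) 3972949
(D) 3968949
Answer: A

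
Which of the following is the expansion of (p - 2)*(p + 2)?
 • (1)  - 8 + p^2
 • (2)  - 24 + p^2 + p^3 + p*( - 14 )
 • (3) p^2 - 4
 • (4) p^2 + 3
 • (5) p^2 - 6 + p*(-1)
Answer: 3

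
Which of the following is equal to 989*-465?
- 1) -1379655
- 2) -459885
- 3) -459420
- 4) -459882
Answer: 2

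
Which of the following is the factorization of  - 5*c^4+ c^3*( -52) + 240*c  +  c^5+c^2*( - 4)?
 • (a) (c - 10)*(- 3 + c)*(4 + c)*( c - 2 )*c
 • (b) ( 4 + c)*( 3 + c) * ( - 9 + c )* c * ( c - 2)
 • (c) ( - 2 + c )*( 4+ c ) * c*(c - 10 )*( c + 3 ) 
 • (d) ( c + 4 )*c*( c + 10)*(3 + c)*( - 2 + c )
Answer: c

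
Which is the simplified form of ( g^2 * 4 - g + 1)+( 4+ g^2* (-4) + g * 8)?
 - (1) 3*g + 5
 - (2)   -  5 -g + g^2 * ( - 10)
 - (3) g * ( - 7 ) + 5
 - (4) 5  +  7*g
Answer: 4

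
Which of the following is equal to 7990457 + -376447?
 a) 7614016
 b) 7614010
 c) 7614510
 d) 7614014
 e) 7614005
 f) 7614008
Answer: b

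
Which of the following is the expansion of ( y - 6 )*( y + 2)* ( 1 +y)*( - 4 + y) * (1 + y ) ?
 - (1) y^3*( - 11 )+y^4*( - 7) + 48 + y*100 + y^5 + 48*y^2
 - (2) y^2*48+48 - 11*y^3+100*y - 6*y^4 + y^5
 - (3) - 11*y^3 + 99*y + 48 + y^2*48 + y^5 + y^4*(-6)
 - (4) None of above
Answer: 2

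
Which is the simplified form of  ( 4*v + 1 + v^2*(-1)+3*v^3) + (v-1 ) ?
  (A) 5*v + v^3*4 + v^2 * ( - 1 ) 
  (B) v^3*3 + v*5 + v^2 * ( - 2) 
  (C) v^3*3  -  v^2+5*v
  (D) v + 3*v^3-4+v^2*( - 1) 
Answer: C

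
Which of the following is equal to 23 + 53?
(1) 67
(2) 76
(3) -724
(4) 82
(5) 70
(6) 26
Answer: 2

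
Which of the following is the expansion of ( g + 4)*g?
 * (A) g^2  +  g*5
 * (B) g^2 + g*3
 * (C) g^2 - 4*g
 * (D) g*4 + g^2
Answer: D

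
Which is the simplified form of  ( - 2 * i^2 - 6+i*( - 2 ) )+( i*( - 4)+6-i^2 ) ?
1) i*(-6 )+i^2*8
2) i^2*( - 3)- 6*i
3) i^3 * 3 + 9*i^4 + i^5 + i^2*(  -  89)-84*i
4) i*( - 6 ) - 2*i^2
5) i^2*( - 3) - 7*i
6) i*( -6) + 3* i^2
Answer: 2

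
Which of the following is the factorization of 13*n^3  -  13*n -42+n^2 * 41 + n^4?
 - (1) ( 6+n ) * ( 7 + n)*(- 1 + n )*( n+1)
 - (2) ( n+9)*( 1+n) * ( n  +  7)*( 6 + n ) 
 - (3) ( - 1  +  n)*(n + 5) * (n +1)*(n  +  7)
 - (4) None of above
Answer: 1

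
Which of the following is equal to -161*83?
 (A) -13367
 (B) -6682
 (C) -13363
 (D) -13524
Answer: C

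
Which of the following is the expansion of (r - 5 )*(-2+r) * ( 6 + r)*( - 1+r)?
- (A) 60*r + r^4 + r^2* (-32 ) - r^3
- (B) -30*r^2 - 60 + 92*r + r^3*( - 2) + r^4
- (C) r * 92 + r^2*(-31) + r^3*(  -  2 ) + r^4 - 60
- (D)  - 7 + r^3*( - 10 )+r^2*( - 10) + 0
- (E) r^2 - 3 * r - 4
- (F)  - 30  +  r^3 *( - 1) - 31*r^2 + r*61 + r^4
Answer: C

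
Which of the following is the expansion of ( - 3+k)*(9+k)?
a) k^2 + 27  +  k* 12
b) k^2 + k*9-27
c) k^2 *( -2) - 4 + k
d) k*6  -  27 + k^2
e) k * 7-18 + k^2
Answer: d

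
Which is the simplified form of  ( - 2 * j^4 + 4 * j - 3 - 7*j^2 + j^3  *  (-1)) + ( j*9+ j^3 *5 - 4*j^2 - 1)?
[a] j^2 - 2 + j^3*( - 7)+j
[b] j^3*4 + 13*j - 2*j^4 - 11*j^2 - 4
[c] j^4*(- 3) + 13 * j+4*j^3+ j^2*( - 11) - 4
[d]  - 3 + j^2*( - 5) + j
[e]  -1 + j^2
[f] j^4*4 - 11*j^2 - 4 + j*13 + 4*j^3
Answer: b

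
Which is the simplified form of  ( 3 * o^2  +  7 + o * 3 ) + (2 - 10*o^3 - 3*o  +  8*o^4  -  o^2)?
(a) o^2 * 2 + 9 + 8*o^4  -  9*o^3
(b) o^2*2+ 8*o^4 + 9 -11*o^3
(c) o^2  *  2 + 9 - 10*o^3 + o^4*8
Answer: c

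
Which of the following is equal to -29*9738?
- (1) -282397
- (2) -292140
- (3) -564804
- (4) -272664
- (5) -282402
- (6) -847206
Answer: 5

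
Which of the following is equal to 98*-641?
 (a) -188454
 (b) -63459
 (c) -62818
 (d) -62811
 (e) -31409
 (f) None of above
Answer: c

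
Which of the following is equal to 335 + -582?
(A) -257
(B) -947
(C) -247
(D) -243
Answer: C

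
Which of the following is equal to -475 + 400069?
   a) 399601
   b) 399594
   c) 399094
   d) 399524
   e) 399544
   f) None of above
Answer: b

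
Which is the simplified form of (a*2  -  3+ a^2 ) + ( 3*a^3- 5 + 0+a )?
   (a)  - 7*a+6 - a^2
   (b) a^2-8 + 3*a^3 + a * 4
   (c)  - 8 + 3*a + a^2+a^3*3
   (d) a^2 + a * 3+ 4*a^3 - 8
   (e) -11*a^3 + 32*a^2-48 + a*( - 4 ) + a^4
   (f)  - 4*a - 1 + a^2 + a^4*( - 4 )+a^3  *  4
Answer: c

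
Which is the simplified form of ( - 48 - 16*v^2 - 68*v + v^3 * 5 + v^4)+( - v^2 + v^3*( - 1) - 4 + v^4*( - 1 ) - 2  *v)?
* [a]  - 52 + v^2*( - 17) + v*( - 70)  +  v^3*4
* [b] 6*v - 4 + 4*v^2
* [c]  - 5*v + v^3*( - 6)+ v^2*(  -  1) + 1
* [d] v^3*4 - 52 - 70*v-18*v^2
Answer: a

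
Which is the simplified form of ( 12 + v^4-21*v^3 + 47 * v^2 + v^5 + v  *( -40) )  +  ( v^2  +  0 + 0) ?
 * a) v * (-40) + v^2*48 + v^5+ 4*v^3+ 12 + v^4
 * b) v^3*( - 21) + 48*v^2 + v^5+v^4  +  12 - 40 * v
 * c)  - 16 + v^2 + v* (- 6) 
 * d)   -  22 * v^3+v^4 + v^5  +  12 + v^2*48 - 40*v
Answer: b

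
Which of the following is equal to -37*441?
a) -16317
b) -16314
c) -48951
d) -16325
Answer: a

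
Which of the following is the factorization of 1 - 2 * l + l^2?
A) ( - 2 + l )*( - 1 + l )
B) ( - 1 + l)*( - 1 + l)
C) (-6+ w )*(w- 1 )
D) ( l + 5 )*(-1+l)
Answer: B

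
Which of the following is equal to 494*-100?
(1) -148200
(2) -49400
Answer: 2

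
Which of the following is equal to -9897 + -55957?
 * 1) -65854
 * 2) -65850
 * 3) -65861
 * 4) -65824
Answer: 1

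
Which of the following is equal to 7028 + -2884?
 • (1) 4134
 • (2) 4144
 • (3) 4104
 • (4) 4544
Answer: 2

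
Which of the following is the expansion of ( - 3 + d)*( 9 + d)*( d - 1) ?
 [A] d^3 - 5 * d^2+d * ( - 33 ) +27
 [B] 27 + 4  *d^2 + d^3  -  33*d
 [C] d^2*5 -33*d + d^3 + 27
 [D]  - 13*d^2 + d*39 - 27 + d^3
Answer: C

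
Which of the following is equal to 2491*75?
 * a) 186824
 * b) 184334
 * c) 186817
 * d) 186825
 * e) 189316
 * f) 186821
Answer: d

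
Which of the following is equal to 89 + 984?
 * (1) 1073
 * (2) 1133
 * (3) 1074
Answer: 1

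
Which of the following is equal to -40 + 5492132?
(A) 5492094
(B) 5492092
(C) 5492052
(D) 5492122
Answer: B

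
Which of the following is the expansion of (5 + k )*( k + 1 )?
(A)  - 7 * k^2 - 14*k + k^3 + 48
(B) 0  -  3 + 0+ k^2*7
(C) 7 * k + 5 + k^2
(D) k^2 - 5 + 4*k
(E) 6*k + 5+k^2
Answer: E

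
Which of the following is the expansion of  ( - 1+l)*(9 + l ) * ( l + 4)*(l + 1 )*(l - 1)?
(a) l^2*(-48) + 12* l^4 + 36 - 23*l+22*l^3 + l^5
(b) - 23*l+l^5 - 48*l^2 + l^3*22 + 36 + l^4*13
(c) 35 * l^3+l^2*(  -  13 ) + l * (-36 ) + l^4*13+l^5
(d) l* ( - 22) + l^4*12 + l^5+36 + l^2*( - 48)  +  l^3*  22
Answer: a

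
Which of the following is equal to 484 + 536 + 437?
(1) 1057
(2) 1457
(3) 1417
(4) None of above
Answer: 2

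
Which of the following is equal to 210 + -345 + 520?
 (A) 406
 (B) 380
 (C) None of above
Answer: C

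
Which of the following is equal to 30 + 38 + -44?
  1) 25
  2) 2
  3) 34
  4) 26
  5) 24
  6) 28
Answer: 5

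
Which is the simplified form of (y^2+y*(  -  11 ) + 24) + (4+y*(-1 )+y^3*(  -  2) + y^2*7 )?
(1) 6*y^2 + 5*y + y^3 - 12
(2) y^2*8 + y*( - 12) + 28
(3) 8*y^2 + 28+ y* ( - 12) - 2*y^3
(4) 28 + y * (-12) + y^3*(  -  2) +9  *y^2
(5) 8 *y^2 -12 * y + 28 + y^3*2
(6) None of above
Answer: 3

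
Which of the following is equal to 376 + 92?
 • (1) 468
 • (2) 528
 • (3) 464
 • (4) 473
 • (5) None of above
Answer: 1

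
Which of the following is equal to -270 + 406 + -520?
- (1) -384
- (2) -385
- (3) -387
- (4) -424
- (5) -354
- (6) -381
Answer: 1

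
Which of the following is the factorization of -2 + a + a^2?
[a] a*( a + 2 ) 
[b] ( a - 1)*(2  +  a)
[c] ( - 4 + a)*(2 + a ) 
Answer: b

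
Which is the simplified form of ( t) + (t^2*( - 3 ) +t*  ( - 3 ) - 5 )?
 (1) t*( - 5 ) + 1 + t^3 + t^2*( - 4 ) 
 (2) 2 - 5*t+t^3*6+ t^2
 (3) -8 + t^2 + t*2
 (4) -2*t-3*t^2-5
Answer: 4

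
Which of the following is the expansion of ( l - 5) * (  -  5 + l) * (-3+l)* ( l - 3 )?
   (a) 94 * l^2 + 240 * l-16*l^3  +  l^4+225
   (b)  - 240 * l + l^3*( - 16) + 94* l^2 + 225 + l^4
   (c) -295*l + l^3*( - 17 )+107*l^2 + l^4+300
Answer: b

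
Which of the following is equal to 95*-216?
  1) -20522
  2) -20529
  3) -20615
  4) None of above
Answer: 4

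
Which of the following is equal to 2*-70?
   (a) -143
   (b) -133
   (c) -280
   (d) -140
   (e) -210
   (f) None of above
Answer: d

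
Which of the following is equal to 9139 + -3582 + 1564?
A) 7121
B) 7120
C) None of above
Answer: A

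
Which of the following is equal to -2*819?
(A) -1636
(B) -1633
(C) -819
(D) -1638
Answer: D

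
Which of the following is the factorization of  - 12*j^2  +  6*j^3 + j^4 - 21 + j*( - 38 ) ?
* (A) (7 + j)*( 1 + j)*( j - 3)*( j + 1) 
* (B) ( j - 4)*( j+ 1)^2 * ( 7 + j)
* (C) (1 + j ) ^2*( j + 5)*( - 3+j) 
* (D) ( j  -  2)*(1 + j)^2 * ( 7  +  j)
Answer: A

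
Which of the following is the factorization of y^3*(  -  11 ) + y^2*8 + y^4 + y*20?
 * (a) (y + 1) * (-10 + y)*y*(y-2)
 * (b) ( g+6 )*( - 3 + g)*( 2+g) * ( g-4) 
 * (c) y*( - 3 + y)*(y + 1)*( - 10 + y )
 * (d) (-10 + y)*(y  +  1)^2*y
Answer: a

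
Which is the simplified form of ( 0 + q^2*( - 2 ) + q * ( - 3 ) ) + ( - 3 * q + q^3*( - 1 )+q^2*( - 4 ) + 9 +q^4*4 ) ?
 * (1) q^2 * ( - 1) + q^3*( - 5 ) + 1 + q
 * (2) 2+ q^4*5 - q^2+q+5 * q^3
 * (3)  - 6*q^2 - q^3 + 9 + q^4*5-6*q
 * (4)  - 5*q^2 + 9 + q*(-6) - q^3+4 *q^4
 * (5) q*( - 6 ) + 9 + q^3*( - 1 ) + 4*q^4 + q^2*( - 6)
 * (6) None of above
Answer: 5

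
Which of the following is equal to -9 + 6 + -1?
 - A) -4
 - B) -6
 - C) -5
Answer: A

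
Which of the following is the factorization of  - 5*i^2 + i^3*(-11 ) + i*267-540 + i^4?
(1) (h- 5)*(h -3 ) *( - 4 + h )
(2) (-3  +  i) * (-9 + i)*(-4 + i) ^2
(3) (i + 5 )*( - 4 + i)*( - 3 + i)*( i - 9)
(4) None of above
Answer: 3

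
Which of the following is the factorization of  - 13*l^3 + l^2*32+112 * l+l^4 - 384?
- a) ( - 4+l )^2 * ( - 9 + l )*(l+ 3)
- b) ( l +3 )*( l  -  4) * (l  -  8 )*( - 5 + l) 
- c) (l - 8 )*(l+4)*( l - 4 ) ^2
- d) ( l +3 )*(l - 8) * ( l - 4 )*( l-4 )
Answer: d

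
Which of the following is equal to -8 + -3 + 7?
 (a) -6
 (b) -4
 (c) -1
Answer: b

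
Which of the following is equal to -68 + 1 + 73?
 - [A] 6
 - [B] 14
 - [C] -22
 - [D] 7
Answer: A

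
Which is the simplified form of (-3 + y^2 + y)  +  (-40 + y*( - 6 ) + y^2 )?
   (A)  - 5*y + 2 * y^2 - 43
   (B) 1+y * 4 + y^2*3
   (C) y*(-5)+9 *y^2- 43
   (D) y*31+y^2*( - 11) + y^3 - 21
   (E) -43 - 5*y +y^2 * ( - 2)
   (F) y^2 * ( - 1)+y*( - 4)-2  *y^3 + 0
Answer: A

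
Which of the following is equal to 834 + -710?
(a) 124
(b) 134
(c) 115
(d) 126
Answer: a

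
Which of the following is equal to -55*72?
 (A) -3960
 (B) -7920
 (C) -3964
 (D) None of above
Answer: A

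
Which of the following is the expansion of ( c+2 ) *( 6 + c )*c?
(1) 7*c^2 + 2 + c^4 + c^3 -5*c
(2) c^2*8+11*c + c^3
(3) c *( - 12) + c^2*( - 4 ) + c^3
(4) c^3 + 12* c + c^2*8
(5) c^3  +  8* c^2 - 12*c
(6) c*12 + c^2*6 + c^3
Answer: 4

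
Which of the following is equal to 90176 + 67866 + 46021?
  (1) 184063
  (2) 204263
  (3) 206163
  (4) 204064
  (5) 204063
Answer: 5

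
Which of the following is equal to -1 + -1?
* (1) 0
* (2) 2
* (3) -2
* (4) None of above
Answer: 3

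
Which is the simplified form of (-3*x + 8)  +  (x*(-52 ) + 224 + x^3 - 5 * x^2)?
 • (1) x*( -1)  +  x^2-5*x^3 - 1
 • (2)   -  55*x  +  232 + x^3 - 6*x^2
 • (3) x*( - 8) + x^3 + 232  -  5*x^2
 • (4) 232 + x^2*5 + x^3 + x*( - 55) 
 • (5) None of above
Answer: 5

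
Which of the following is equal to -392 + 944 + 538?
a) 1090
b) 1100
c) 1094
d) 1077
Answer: a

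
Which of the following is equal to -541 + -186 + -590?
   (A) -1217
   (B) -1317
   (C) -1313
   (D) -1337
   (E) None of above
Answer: B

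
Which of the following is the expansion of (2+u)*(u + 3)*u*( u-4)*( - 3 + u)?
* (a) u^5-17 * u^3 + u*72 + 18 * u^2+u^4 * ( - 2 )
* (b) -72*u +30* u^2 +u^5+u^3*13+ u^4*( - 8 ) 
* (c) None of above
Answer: a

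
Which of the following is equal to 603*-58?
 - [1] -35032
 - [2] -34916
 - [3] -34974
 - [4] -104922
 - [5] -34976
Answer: 3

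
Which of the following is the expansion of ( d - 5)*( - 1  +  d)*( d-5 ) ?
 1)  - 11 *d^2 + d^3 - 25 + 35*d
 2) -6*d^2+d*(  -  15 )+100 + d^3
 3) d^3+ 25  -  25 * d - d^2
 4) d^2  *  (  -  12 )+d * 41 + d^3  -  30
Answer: 1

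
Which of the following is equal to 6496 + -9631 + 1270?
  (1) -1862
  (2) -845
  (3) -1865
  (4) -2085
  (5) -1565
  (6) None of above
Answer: 3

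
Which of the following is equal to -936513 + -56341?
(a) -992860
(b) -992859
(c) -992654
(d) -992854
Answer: d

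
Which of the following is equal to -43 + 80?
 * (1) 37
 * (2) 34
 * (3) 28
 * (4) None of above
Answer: 1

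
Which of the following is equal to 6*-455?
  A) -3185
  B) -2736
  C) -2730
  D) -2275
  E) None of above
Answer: C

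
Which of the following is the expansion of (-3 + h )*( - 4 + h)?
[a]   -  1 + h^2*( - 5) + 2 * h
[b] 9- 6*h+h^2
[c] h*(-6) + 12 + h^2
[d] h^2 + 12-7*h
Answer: d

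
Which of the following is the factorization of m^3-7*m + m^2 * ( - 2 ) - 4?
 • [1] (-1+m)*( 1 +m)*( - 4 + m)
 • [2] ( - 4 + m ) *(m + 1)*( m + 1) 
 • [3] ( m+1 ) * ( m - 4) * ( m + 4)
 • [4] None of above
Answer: 2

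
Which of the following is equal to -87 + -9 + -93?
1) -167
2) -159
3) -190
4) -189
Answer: 4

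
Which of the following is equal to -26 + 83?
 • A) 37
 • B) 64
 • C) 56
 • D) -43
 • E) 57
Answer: E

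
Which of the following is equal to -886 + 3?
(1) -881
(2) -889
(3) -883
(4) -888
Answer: 3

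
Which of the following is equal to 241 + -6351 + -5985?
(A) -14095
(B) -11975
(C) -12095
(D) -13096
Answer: C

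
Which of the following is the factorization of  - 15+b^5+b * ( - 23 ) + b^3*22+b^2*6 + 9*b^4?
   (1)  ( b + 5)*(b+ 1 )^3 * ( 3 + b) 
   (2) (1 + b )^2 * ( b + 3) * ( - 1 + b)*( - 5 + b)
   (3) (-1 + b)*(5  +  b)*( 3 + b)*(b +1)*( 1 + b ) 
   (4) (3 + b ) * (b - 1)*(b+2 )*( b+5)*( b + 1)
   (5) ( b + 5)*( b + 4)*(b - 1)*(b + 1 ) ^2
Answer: 3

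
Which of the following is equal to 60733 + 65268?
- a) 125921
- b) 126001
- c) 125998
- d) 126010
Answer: b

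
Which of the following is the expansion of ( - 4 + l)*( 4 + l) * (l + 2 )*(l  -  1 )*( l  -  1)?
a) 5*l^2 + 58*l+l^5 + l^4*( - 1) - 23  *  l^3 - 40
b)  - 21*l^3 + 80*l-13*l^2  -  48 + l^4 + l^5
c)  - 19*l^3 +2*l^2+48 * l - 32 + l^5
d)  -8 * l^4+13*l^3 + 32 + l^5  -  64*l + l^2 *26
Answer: c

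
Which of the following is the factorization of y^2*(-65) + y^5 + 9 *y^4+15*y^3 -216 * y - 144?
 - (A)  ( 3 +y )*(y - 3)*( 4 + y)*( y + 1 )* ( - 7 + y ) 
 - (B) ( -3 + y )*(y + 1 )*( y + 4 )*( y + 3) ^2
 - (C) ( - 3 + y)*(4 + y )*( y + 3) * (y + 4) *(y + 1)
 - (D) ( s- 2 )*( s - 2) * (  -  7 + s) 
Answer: C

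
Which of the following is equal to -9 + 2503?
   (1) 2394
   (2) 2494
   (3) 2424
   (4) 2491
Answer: 2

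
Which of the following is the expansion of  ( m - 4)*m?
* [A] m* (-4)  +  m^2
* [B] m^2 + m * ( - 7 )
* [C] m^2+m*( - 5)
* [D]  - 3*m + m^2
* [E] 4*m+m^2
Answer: A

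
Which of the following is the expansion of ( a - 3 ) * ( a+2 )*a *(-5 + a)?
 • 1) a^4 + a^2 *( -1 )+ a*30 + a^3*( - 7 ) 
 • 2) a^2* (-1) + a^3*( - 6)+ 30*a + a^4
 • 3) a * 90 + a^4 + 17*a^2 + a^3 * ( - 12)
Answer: 2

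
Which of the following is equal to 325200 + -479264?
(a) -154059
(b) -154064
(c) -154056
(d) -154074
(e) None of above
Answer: b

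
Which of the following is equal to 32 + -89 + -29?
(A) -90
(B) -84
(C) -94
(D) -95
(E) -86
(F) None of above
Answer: E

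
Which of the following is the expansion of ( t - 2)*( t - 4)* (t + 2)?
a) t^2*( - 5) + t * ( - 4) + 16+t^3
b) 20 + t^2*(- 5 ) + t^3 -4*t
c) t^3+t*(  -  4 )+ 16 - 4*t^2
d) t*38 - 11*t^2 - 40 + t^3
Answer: c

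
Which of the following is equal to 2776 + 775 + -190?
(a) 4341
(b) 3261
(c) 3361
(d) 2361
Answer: c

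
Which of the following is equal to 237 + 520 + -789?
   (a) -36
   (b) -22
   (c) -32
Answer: c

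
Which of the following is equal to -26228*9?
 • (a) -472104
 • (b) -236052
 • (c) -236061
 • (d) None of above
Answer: b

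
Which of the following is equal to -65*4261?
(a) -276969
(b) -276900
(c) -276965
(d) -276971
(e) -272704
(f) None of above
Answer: c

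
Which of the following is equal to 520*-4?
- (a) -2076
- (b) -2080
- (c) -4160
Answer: b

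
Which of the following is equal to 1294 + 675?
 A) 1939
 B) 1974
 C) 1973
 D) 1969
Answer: D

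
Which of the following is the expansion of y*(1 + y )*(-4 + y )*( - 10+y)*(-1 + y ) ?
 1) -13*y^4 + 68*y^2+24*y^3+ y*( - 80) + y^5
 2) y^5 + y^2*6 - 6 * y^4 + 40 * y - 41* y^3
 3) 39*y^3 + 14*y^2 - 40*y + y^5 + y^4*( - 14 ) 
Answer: 3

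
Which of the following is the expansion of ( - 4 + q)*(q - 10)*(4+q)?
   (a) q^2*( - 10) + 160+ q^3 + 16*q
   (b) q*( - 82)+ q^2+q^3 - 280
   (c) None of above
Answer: c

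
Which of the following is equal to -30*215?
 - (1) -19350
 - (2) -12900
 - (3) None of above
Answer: 3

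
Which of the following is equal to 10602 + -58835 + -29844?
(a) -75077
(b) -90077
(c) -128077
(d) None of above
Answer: d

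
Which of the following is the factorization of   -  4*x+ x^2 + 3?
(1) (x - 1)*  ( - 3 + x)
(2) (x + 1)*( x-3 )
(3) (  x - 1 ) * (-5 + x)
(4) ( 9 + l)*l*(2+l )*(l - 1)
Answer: 1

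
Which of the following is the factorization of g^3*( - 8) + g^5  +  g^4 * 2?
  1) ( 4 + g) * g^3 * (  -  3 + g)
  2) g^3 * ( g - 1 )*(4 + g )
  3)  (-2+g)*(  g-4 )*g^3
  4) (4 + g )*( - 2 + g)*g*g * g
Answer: 4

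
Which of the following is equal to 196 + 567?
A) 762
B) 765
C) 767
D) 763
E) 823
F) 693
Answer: D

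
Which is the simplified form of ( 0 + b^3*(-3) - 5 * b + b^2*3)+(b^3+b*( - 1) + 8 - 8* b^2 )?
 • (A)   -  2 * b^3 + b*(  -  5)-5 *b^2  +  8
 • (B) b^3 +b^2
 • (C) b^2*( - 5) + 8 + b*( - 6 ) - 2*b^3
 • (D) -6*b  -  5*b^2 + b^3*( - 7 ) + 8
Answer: C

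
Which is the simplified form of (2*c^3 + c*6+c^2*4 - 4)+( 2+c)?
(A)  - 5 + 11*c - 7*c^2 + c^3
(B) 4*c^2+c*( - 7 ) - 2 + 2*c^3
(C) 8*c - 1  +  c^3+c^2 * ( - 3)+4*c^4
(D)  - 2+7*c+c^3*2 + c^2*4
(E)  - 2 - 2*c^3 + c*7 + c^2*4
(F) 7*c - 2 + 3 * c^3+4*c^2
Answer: D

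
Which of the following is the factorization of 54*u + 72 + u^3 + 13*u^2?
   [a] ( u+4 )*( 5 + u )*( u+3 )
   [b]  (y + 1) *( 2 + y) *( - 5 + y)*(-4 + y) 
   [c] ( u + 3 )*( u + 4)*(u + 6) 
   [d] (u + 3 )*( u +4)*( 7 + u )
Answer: c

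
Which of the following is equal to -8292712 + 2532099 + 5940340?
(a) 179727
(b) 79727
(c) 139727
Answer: a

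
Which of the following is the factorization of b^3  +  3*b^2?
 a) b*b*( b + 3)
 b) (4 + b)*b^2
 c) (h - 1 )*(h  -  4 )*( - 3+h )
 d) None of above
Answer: a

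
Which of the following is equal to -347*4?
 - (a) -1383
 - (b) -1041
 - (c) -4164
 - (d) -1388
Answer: d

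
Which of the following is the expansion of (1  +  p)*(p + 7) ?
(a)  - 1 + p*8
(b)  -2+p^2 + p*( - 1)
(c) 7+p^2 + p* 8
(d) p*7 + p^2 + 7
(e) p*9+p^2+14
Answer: c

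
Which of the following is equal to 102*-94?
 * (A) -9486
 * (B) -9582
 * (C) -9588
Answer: C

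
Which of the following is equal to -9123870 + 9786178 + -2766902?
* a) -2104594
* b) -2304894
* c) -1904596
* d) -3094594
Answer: a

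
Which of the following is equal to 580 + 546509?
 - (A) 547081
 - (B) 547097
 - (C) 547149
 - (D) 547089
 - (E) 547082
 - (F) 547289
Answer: D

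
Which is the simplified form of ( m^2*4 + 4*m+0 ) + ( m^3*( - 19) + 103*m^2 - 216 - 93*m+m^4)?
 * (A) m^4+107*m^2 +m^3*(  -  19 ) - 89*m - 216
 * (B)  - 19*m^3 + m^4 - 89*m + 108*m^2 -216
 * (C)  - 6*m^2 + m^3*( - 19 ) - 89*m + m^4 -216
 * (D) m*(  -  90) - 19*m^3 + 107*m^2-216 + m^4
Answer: A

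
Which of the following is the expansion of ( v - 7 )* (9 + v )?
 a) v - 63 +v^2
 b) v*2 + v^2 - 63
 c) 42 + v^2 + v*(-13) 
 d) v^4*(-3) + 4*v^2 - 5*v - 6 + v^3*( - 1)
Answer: b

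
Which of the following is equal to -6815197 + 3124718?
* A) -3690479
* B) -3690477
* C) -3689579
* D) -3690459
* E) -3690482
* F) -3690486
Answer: A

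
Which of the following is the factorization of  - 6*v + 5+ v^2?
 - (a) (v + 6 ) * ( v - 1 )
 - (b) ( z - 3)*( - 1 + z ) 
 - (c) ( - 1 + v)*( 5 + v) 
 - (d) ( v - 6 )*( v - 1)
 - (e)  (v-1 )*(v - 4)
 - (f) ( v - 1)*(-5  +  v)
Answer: f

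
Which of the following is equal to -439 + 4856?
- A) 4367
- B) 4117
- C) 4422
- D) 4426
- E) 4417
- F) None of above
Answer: E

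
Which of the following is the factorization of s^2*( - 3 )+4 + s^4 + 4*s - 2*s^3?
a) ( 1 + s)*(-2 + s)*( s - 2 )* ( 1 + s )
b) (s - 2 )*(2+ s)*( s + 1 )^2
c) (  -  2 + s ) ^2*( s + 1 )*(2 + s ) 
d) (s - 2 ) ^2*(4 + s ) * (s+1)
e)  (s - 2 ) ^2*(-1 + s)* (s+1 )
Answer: a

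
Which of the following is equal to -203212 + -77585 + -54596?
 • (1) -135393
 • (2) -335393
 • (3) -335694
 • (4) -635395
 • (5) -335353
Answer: 2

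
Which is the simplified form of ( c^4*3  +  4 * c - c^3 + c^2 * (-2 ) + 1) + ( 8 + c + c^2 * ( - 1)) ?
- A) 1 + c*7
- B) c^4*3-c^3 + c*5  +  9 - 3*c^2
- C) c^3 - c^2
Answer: B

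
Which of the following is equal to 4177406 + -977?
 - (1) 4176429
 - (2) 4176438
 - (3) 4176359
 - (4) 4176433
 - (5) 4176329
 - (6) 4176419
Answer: 1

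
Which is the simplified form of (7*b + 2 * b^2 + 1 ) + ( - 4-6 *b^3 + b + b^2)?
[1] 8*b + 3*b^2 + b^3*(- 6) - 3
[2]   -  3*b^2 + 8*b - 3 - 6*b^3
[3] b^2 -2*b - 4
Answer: 1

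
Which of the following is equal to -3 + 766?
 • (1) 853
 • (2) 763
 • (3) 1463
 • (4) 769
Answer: 2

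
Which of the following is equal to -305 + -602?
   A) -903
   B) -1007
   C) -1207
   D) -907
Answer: D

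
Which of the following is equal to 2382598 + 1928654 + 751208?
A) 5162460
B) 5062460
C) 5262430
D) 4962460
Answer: B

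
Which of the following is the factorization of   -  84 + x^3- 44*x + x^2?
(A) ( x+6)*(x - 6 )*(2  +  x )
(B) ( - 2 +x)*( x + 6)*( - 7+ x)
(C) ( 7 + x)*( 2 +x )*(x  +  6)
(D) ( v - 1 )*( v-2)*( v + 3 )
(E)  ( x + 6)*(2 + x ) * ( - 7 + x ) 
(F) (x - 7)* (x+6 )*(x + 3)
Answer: E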